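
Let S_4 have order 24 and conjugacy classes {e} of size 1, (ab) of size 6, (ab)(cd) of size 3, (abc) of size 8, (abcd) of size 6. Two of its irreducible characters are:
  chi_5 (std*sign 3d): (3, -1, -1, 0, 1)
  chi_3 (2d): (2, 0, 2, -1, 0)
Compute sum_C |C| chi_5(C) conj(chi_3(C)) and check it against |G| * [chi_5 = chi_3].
Sum = 0; so <chi_5, chi_3> = 0 (distinct irreducibles are orthogonal).

Explanation: Compute term by term over conjugacy classes (|C| * chi_5(C) * conj(chi_3(C))):
  1*(3)*conj(2) + 6*(-1)*conj(0) + 3*(-1)*conj(2) + 8*(0)*conj(-1) + 6*(1)*conj(0)
  = (6) + (0) + (-6) + (0) + (0)
  = 0.
Dividing by |G| = 24 gives 0/24 = 0, matching the row-orthogonality relation <chi_5, chi_3> = [chi_5 = chi_3].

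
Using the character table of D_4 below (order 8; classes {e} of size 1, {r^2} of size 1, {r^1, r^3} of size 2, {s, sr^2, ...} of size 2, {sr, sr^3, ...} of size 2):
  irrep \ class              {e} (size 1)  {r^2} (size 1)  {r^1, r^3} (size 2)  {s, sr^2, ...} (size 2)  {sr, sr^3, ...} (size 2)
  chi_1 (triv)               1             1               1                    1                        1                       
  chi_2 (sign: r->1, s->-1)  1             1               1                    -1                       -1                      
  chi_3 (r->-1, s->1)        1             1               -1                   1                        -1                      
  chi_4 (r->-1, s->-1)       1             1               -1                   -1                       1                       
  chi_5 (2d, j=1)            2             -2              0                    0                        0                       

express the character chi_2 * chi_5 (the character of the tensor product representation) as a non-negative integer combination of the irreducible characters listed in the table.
chi_2 tensor chi_5 = chi_5 (all other irreducibles have multiplicity 0).

Solution. The character of a tensor product is the pointwise product (chi_2 * chi_5)(C) = chi_2(C) * chi_5(C):
  {e}: (1)*(2), {r^2}: (1)*(-2), {r^1, r^3}: (1)*(0), {s, sr^2, ...}: (-1)*(0), {sr, sr^3, ...}: (-1)*(0)
so (chi_2 * chi_5) takes values
  {e} -> 2, {r^2} -> -2, {r^1, r^3} -> 0, {s, sr^2, ...} -> 0, {sr, sr^3, ...} -> 0.
Now take the inner product of this character with each irreducible chi from the table, <chi_2*chi_5, chi> = (1/8) sum_C |C| (chi_2*chi_5)(C) conj(chi(C)):
  <chi_2*chi_5, chi_1> = (1/8)[1*(2)*conj(1) + 1*(-2)*conj(1) + 2*(0)*conj(1) + 2*(0)*conj(1) + 2*(0)*conj(1)]
      = (1/8)[(2) + (-2) + (0) + (0) + (0)] = 0/8 = 0
  <chi_2*chi_5, chi_2> = (1/8)[1*(2)*conj(1) + 1*(-2)*conj(1) + 2*(0)*conj(1) + 2*(0)*conj(-1) + 2*(0)*conj(-1)]
      = (1/8)[(2) + (-2) + (0) + (0) + (0)] = 0/8 = 0
  <chi_2*chi_5, chi_3> = (1/8)[1*(2)*conj(1) + 1*(-2)*conj(1) + 2*(0)*conj(-1) + 2*(0)*conj(1) + 2*(0)*conj(-1)]
      = (1/8)[(2) + (-2) + (0) + (0) + (0)] = 0/8 = 0
  <chi_2*chi_5, chi_4> = (1/8)[1*(2)*conj(1) + 1*(-2)*conj(1) + 2*(0)*conj(-1) + 2*(0)*conj(-1) + 2*(0)*conj(1)]
      = (1/8)[(2) + (-2) + (0) + (0) + (0)] = 0/8 = 0
  <chi_2*chi_5, chi_5> = (1/8)[1*(2)*conj(2) + 1*(-2)*conj(-2) + 2*(0)*conj(0) + 2*(0)*conj(0) + 2*(0)*conj(0)]
      = (1/8)[(4) + (4) + (0) + (0) + (0)] = 8/8 = 1
Hence the multiplicities are chi_5: 1. Dimension check: dim(chi_2)*dim(chi_5) = 1*2 = 2 and sum (mult * dim) = 1*2 = 2.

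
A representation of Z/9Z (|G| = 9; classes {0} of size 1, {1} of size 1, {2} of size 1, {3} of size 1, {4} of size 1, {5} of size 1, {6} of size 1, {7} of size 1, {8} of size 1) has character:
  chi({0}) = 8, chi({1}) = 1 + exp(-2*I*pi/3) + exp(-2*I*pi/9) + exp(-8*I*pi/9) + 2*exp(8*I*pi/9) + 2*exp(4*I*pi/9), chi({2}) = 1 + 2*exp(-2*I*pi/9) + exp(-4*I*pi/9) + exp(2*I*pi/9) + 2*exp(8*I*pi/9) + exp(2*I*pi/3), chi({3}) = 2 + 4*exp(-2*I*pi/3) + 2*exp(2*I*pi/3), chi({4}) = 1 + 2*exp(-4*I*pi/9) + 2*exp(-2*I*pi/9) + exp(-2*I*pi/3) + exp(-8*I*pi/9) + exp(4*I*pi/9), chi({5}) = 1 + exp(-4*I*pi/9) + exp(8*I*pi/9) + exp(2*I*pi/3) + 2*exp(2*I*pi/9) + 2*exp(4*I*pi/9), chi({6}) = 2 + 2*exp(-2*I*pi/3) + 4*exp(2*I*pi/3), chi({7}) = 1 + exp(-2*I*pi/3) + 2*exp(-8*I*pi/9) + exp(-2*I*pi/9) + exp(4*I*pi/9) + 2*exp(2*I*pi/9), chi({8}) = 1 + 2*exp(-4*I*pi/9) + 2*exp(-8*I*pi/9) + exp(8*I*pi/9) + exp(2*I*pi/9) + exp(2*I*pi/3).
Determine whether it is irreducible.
Not irreducible (reducible): <chi, chi> = 12 > 1.

<chi, chi> = (1/|G|) sum_C |C| * |chi(C)|^2 = (1/9)[1*|8|^2 + 1*|1 + exp(-2*I*pi/3) + exp(-2*I*pi/9) + exp(-8*I*pi/9) + 2*exp(8*I*pi/9) + 2*exp(4*I*pi/9)|^2 + 1*|1 + 2*exp(-2*I*pi/9) + exp(-4*I*pi/9) + exp(2*I*pi/9) + 2*exp(8*I*pi/9) + exp(2*I*pi/3)|^2 + 1*|2 + 4*exp(-2*I*pi/3) + 2*exp(2*I*pi/3)|^2 + 1*|1 + 2*exp(-4*I*pi/9) + 2*exp(-2*I*pi/9) + exp(-2*I*pi/3) + exp(-8*I*pi/9) + exp(4*I*pi/9)|^2 + 1*|1 + exp(-4*I*pi/9) + exp(8*I*pi/9) + exp(2*I*pi/3) + 2*exp(2*I*pi/9) + 2*exp(4*I*pi/9)|^2 + 1*|2 + 2*exp(-2*I*pi/3) + 4*exp(2*I*pi/3)|^2 + 1*|1 + exp(-2*I*pi/3) + 2*exp(-8*I*pi/9) + exp(-2*I*pi/9) + exp(4*I*pi/9) + 2*exp(2*I*pi/9)|^2 + 1*|1 + 2*exp(-4*I*pi/9) + 2*exp(-8*I*pi/9) + exp(8*I*pi/9) + exp(2*I*pi/9) + exp(2*I*pi/3)|^2]
  = (1/9)[(64) + (12 + 9*exp(-4*I*pi/9) + 6*exp(-2*I*pi/3) + 4*exp(-2*I*pi/9) + 7*exp(-8*I*pi/9) + 7*exp(8*I*pi/9) + 4*exp(2*I*pi/9) + 6*exp(2*I*pi/3) + 9*exp(4*I*pi/9)) + (12 + 6*exp(-2*I*pi/3) + 7*exp(-2*I*pi/9) + 4*exp(-4*I*pi/9) + 9*exp(-8*I*pi/9) + 9*exp(8*I*pi/9) + 4*exp(4*I*pi/9) + 7*exp(2*I*pi/9) + 6*exp(2*I*pi/3)) + (4) + (12 + 7*exp(-4*I*pi/9) + 9*exp(-2*I*pi/9) + 6*exp(-2*I*pi/3) + 4*exp(-8*I*pi/9) + 4*exp(8*I*pi/9) + 6*exp(2*I*pi/3) + 9*exp(2*I*pi/9) + 7*exp(4*I*pi/9)) + (12 + 7*exp(-4*I*pi/9) + 9*exp(-2*I*pi/9) + 6*exp(-2*I*pi/3) + 4*exp(-8*I*pi/9) + 4*exp(8*I*pi/9) + 6*exp(2*I*pi/3) + 9*exp(2*I*pi/9) + 7*exp(4*I*pi/9)) + (4) + (12 + 6*exp(-2*I*pi/3) + 7*exp(-2*I*pi/9) + 4*exp(-4*I*pi/9) + 9*exp(-8*I*pi/9) + 9*exp(8*I*pi/9) + 4*exp(4*I*pi/9) + 7*exp(2*I*pi/9) + 6*exp(2*I*pi/3)) + (12 + 9*exp(-4*I*pi/9) + 6*exp(-2*I*pi/3) + 4*exp(-2*I*pi/9) + 7*exp(-8*I*pi/9) + 7*exp(8*I*pi/9) + 4*exp(2*I*pi/9) + 6*exp(2*I*pi/3) + 9*exp(4*I*pi/9))] = 108/9 = 12.
(Exp terms are combined using exp(i*s)*conj(exp(i*t)) = exp(i*(s-t)), and sums of them are collapsed using the identity that for every m > 1 the m distinct m-th roots of unity sum to 0, e.g. 1 + exp(2*I*pi/3) + exp(-2*I*pi/3) = 0.)
A character is irreducible iff <chi, chi> = 1, so this representation is reducible.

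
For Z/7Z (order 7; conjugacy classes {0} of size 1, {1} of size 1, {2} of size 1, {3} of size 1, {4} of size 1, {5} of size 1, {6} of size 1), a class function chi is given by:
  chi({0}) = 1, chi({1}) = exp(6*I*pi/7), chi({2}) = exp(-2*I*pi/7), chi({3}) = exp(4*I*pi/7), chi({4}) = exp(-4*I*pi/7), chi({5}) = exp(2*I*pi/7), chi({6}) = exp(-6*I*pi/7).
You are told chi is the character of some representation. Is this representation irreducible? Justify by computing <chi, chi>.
Irreducible: <chi, chi> = 1.

Proof sketch: <chi, chi> = (1/|G|) sum_C |C| * |chi(C)|^2 = (1/7)[1*|1|^2 + 1*|exp(6*I*pi/7)|^2 + 1*|exp(-2*I*pi/7)|^2 + 1*|exp(4*I*pi/7)|^2 + 1*|exp(-4*I*pi/7)|^2 + 1*|exp(2*I*pi/7)|^2 + 1*|exp(-6*I*pi/7)|^2]
  = (1/7)[(1) + (1) + (1) + (1) + (1) + (1) + (1)] = 7/7 = 1.
(Exp terms are combined using exp(i*s)*conj(exp(i*t)) = exp(i*(s-t)), and sums of them are collapsed using the identity that for every m > 1 the m distinct m-th roots of unity sum to 0, e.g. 1 + exp(2*I*pi/3) + exp(-2*I*pi/3) = 0.)
A character is irreducible iff <chi, chi> = 1, so this representation is irreducible.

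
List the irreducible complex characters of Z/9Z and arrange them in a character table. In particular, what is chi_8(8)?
Character table of Z/9Z (irreps indexed chi_0,...,chi_8 with chi_k(m) = zeta_9^(k*m), zeta_9 = exp(2*pi*i/9)):
  irrep \ class  {0} (size 1)  {1} (size 1)    {2} (size 1)    {3} (size 1)    {4} (size 1)    {5} (size 1)    {6} (size 1)    {7} (size 1)    {8} (size 1)  
  chi_0          1             1               1               1               1               1               1               1               1             
  chi_1          1             exp(2*I*pi/9)   exp(4*I*pi/9)   exp(2*I*pi/3)   exp(8*I*pi/9)   exp(-8*I*pi/9)  exp(-2*I*pi/3)  exp(-4*I*pi/9)  exp(-2*I*pi/9)
  chi_2          1             exp(4*I*pi/9)   exp(8*I*pi/9)   exp(-2*I*pi/3)  exp(-2*I*pi/9)  exp(2*I*pi/9)   exp(2*I*pi/3)   exp(-8*I*pi/9)  exp(-4*I*pi/9)
  chi_3          1             exp(2*I*pi/3)   exp(-2*I*pi/3)  1               exp(2*I*pi/3)   exp(-2*I*pi/3)  1               exp(2*I*pi/3)   exp(-2*I*pi/3)
  chi_4          1             exp(8*I*pi/9)   exp(-2*I*pi/9)  exp(2*I*pi/3)   exp(-4*I*pi/9)  exp(4*I*pi/9)   exp(-2*I*pi/3)  exp(2*I*pi/9)   exp(-8*I*pi/9)
  chi_5          1             exp(-8*I*pi/9)  exp(2*I*pi/9)   exp(-2*I*pi/3)  exp(4*I*pi/9)   exp(-4*I*pi/9)  exp(2*I*pi/3)   exp(-2*I*pi/9)  exp(8*I*pi/9) 
  chi_6          1             exp(-2*I*pi/3)  exp(2*I*pi/3)   1               exp(-2*I*pi/3)  exp(2*I*pi/3)   1               exp(-2*I*pi/3)  exp(2*I*pi/3) 
  chi_7          1             exp(-4*I*pi/9)  exp(-8*I*pi/9)  exp(2*I*pi/3)   exp(2*I*pi/9)   exp(-2*I*pi/9)  exp(-2*I*pi/3)  exp(8*I*pi/9)   exp(4*I*pi/9) 
  chi_8          1             exp(-2*I*pi/9)  exp(-4*I*pi/9)  exp(-2*I*pi/3)  exp(-8*I*pi/9)  exp(8*I*pi/9)   exp(2*I*pi/3)   exp(4*I*pi/9)   exp(2*I*pi/9) 

Spot check: chi_8(8) = zeta_9^(8*8) = zeta_9^64 = exp(2*I*pi/9).

Z/9Z is abelian, so all 9 irreducible complex representations are 1-dimensional. They are given by chi_k(m) = zeta_9^(k*m) for k = 0,...,8. Row orthogonality: sum_m chi_k(m) conj(chi_l(m)) = 9 * [k = l].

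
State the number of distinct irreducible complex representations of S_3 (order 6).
3

Proof sketch: The number of irreducible complex representations of a finite group equals its number of conjugacy classes. Conjugacy classes in S_3 correspond to cycle types, i.e. partitions of 3; there are p(3) = 3 of them, so S_3 (order 6) has exactly 3 irreducible complex representations.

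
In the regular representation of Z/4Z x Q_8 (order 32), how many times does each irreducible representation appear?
Each irreducible V_i of dimension d_i appears with multiplicity d_i, i.e. rho_reg = (direct sum over all irreducibles V_i) d_i V_i. The irreducible dimensions for Z/4Z x Q_8 are 1, 1, 1, 1, 1, 1, 1, 1, 1, 1, 1, 1, 1, 1, 1, 1, 2, 2, 2, 2: 16 irreducibles of dimension 1, each with multiplicity 1; 4 irreducibles of dimension 2, each with multiplicity 2. Total dimension 16*1*1 + 4*2*2 = 32 = |G|.

Why: General theorem: in the regular representation of a finite group G, each irreducible appears with multiplicity equal to its dimension. Check: dim(rho_reg) = sum d_i^2 = 1 + 1 + 1 + 1 + 1 + 1 + 1 + 1 + 1 + 1 + 1 + 1 + 1 + 1 + 1 + 1 + 4 + 4 + 4 + 4 = 32 = |G|.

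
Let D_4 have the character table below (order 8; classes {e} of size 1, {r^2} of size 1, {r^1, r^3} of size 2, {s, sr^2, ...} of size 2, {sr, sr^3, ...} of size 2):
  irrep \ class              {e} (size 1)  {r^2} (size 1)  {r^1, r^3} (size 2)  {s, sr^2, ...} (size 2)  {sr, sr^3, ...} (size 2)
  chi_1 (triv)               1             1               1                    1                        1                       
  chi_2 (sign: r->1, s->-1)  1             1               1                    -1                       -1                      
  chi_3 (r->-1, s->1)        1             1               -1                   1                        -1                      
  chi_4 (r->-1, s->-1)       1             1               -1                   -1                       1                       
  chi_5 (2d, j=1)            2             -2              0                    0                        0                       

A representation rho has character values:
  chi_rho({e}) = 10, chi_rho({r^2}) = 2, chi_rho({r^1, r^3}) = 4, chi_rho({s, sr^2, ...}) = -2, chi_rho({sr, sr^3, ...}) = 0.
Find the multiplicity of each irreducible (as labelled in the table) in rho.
Multiplicities: chi_1: 2, chi_2: 3, chi_3: 0, chi_4: 1, chi_5: 2.

Explanation: Use <chi_rho, chi> = (1/|G|) sum_C |C| * chi_rho(C) * conj(chi(C)) with |G| = 8 for each irreducible chi in the table:
  <chi_rho, chi_1> = (1/8)[1*(10)*conj(1) + 1*(2)*conj(1) + 2*(4)*conj(1) + 2*(-2)*conj(1) + 2*(0)*conj(1)]
      = (1/8)[(10) + (2) + (8) + (-4) + (0)] = 16/8 = 2
  <chi_rho, chi_2> = (1/8)[1*(10)*conj(1) + 1*(2)*conj(1) + 2*(4)*conj(1) + 2*(-2)*conj(-1) + 2*(0)*conj(-1)]
      = (1/8)[(10) + (2) + (8) + (4) + (0)] = 24/8 = 3
  <chi_rho, chi_3> = (1/8)[1*(10)*conj(1) + 1*(2)*conj(1) + 2*(4)*conj(-1) + 2*(-2)*conj(1) + 2*(0)*conj(-1)]
      = (1/8)[(10) + (2) + (-8) + (-4) + (0)] = 0/8 = 0
  <chi_rho, chi_4> = (1/8)[1*(10)*conj(1) + 1*(2)*conj(1) + 2*(4)*conj(-1) + 2*(-2)*conj(-1) + 2*(0)*conj(1)]
      = (1/8)[(10) + (2) + (-8) + (4) + (0)] = 8/8 = 1
  <chi_rho, chi_5> = (1/8)[1*(10)*conj(2) + 1*(2)*conj(-2) + 2*(4)*conj(0) + 2*(-2)*conj(0) + 2*(0)*conj(0)]
      = (1/8)[(20) + (-4) + (0) + (0) + (0)] = 16/8 = 2
Dimension check: dim(rho) = sum (mult * dim) = 2*1 + 3*1 + 0*1 + 1*1 + 2*2 = 10 = chi_rho(e) = 10.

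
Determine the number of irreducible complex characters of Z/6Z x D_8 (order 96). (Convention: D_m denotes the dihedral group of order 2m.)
42

Details: The number of irreducible complex representations of a finite group equals its number of conjugacy classes. For a direct product, #classes(G x H) = #classes(G) * #classes(H). Z/6Z has 6 classes (abelian), D_8 has 7 classes, so 6 * 7 = 42, so Z/6Z x D_8 (order 96) has exactly 42 irreducible complex representations.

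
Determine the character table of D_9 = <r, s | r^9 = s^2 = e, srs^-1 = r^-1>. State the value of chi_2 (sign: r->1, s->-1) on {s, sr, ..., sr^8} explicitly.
Conjugacy classes: {e} of size 1, {r^1, r^8} of size 2, {r^2, r^7} of size 2, {r^3, r^6} of size 2, {r^4, r^5} of size 2, {s, sr, ..., sr^8} of size 9.
Character table:
  irrep \ class              {e} (size 1)  {r^1, r^8} (size 2)  {r^2, r^7} (size 2)  {r^3, r^6} (size 2)  {r^4, r^5} (size 2)  {s, sr, ..., sr^8} (size 9)
  chi_1 (triv)               1             1                    1                    1                    1                    1                          
  chi_2 (sign: r->1, s->-1)  1             1                    1                    1                    1                    -1                         
  chi_3 (2d, j=1)            2             2*cos(2*pi/9)        2*cos(4*pi/9)        -1                   -2*cos(pi/9)         0                          
  chi_4 (2d, j=2)            2             2*cos(4*pi/9)        -2*cos(pi/9)         -1                   2*cos(2*pi/9)        0                          
  chi_5 (2d, j=3)            2             -1                   -1                   2                    -1                   0                          
  chi_6 (2d, j=4)            2             -2*cos(pi/9)         2*cos(2*pi/9)        -1                   2*cos(4*pi/9)        0                          

Spot check: chi_2 (sign: r->1, s->-1) on {s, sr, ..., sr^8} = -1.

Proof sketch: D_9 has order 2*9 = 18 with 6 conjugacy classes, hence 6 irreducibles. Sum of squared dims 1 + 1 + 4 + 4 + 4 + 4 = 18 = |G|. Linear characters come from the abelianisation; the 2-dimensional irreps have character r^k -> 2*cos(2*pi*j*k/9), reflections -> 0.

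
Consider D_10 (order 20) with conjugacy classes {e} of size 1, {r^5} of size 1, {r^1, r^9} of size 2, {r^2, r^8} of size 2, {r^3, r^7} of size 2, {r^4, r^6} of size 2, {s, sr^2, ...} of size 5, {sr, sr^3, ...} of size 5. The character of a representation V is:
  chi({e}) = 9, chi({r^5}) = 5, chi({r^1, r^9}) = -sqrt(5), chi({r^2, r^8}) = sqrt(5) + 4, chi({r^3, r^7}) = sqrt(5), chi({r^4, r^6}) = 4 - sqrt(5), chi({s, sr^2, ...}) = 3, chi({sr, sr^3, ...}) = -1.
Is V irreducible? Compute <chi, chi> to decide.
Not irreducible (reducible): <chi, chi> = 13 > 1.

Argument: <chi, chi> = (1/|G|) sum_C |C| * |chi(C)|^2 = (1/20)[1*|9|^2 + 1*|5|^2 + 2*|-sqrt(5)|^2 + 2*|sqrt(5) + 4|^2 + 2*|sqrt(5)|^2 + 2*|4 - sqrt(5)|^2 + 5*|3|^2 + 5*|-1|^2]
  = (1/20)[(81) + (25) + (10) + (16*sqrt(5) + 42) + (10) + (42 - 16*sqrt(5)) + (45) + (5)] = 260/20 = 13.
A character is irreducible iff <chi, chi> = 1, so this representation is reducible.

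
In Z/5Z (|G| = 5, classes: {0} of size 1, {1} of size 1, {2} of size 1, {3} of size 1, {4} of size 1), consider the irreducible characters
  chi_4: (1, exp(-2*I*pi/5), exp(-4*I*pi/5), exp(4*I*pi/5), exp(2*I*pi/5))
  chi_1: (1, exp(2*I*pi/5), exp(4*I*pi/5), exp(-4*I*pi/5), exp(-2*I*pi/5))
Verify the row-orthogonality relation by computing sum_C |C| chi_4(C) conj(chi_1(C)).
Sum = 0; so <chi_4, chi_1> = 0 (distinct irreducibles are orthogonal).

Solution. Compute term by term over conjugacy classes (|C| * chi_4(C) * conj(chi_1(C))):
  1*(1)*conj(1) + 1*(exp(-2*I*pi/5))*conj(exp(2*I*pi/5)) + 1*(exp(-4*I*pi/5))*conj(exp(4*I*pi/5)) + 1*(exp(4*I*pi/5))*conj(exp(-4*I*pi/5)) + 1*(exp(2*I*pi/5))*conj(exp(-2*I*pi/5))
  = (1) + (exp(-4*I*pi/5)) + (exp(2*I*pi/5)) + (exp(-2*I*pi/5)) + (exp(4*I*pi/5))
  = 0.
(Exp terms are combined using exp(i*s)*conj(exp(i*t)) = exp(i*(s-t)), and sums of them are collapsed using the identity that for every m > 1 the m distinct m-th roots of unity sum to 0, e.g. 1 + exp(2*I*pi/3) + exp(-2*I*pi/3) = 0.)
Dividing by |G| = 5 gives 0/5 = 0, matching the row-orthogonality relation <chi_4, chi_1> = [chi_4 = chi_1].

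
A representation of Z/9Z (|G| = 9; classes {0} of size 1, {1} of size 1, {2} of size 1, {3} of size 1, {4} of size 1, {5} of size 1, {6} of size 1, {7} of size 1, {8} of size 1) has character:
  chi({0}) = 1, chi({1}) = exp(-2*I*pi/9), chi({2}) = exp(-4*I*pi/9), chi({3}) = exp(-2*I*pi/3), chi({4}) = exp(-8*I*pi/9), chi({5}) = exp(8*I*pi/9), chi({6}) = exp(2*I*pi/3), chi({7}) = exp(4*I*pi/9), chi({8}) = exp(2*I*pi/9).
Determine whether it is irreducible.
Irreducible: <chi, chi> = 1.

Justification: <chi, chi> = (1/|G|) sum_C |C| * |chi(C)|^2 = (1/9)[1*|1|^2 + 1*|exp(-2*I*pi/9)|^2 + 1*|exp(-4*I*pi/9)|^2 + 1*|exp(-2*I*pi/3)|^2 + 1*|exp(-8*I*pi/9)|^2 + 1*|exp(8*I*pi/9)|^2 + 1*|exp(2*I*pi/3)|^2 + 1*|exp(4*I*pi/9)|^2 + 1*|exp(2*I*pi/9)|^2]
  = (1/9)[(1) + (1) + (1) + (1) + (1) + (1) + (1) + (1) + (1)] = 9/9 = 1.
(Exp terms are combined using exp(i*s)*conj(exp(i*t)) = exp(i*(s-t)), and sums of them are collapsed using the identity that for every m > 1 the m distinct m-th roots of unity sum to 0, e.g. 1 + exp(2*I*pi/3) + exp(-2*I*pi/3) = 0.)
A character is irreducible iff <chi, chi> = 1, so this representation is irreducible.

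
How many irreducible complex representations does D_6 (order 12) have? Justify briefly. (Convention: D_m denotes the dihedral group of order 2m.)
6

Proof sketch: The number of irreducible complex representations of a finite group equals its number of conjugacy classes. D_6 has 6 conjugacy classes (n/2 + 3 for n even), so D_6 (order 12) has exactly 6 irreducible complex representations.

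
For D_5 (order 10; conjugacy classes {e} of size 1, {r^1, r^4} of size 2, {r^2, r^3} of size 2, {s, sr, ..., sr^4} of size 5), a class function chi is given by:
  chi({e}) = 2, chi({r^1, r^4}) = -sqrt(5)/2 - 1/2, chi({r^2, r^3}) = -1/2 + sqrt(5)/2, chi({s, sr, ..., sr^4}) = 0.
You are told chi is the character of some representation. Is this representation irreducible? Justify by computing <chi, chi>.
Irreducible: <chi, chi> = 1.

Justification: <chi, chi> = (1/|G|) sum_C |C| * |chi(C)|^2 = (1/10)[1*|2|^2 + 2*|-sqrt(5)/2 - 1/2|^2 + 2*|-1/2 + sqrt(5)/2|^2 + 5*|0|^2]
  = (1/10)[(4) + (sqrt(5) + 3) + (3 - sqrt(5)) + (0)] = 10/10 = 1.
A character is irreducible iff <chi, chi> = 1, so this representation is irreducible.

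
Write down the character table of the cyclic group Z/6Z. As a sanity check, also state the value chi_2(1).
Character table of Z/6Z (irreps indexed chi_0,...,chi_5 with chi_k(m) = zeta_6^(k*m), zeta_6 = exp(2*pi*i/6)):
  irrep \ class  {0} (size 1)  {1} (size 1)    {2} (size 1)    {3} (size 1)  {4} (size 1)    {5} (size 1)  
  chi_0          1             1               1               1             1               1             
  chi_1          1             exp(I*pi/3)     exp(2*I*pi/3)   -1            exp(-2*I*pi/3)  exp(-I*pi/3)  
  chi_2          1             exp(2*I*pi/3)   exp(-2*I*pi/3)  1             exp(2*I*pi/3)   exp(-2*I*pi/3)
  chi_3          1             -1              1               -1            1               -1            
  chi_4          1             exp(-2*I*pi/3)  exp(2*I*pi/3)   1             exp(-2*I*pi/3)  exp(2*I*pi/3) 
  chi_5          1             exp(-I*pi/3)    exp(-2*I*pi/3)  -1            exp(2*I*pi/3)   exp(I*pi/3)   

Spot check: chi_2(1) = zeta_6^(2*1) = zeta_6^2 = exp(2*I*pi/3).

Why: Z/6Z is abelian, so all 6 irreducible complex representations are 1-dimensional. They are given by chi_k(m) = zeta_6^(k*m) for k = 0,...,5. Row orthogonality: sum_m chi_k(m) conj(chi_l(m)) = 6 * [k = l].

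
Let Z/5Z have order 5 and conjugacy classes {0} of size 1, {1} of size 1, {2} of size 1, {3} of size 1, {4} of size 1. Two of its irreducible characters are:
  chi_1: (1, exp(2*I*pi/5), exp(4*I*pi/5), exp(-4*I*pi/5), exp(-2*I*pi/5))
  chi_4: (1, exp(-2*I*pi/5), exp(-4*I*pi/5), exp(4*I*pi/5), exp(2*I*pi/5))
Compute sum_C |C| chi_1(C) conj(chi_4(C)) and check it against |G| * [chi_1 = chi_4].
Sum = 0; so <chi_1, chi_4> = 0 (distinct irreducibles are orthogonal).

Proof sketch: Compute term by term over conjugacy classes (|C| * chi_1(C) * conj(chi_4(C))):
  1*(1)*conj(1) + 1*(exp(2*I*pi/5))*conj(exp(-2*I*pi/5)) + 1*(exp(4*I*pi/5))*conj(exp(-4*I*pi/5)) + 1*(exp(-4*I*pi/5))*conj(exp(4*I*pi/5)) + 1*(exp(-2*I*pi/5))*conj(exp(2*I*pi/5))
  = (1) + (exp(4*I*pi/5)) + (exp(-2*I*pi/5)) + (exp(2*I*pi/5)) + (exp(-4*I*pi/5))
  = 0.
(Exp terms are combined using exp(i*s)*conj(exp(i*t)) = exp(i*(s-t)), and sums of them are collapsed using the identity that for every m > 1 the m distinct m-th roots of unity sum to 0, e.g. 1 + exp(2*I*pi/3) + exp(-2*I*pi/3) = 0.)
Dividing by |G| = 5 gives 0/5 = 0, matching the row-orthogonality relation <chi_1, chi_4> = [chi_1 = chi_4].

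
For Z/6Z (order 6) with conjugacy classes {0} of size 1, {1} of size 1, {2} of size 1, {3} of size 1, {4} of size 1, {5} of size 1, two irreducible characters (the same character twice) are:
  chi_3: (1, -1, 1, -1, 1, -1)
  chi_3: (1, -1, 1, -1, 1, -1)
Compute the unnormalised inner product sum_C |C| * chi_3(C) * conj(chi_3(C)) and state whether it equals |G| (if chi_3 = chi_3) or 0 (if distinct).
Sum = 6 = |G| = 6; so <chi_3, chi_3> = 1 (norm-1 confirms irreducibility).

Compute term by term over conjugacy classes (|C| * chi_3(C) * conj(chi_3(C))):
  1*(1)*conj(1) + 1*(-1)*conj(-1) + 1*(1)*conj(1) + 1*(-1)*conj(-1) + 1*(1)*conj(1) + 1*(-1)*conj(-1)
  = (1) + (1) + (1) + (1) + (1) + (1)
  = 6.
(Exp terms are combined using exp(i*s)*conj(exp(i*t)) = exp(i*(s-t)), and sums of them are collapsed using the identity that for every m > 1 the m distinct m-th roots of unity sum to 0, e.g. 1 + exp(2*I*pi/3) + exp(-2*I*pi/3) = 0.)
Dividing by |G| = 6 gives 6/6 = 1, matching the row-orthogonality relation <chi_3, chi_3> = [chi_3 = chi_3].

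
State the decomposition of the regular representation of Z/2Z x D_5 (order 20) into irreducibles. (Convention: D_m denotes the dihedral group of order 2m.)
Each irreducible V_i of dimension d_i appears with multiplicity d_i, i.e. rho_reg = (direct sum over all irreducibles V_i) d_i V_i. The irreducible dimensions for Z/2Z x D_5 are 1, 1, 1, 1, 2, 2, 2, 2: 4 irreducibles of dimension 1, each with multiplicity 1; 4 irreducibles of dimension 2, each with multiplicity 2. Total dimension 4*1*1 + 4*2*2 = 20 = |G|.

Solution. General theorem: in the regular representation of a finite group G, each irreducible appears with multiplicity equal to its dimension. Check: dim(rho_reg) = sum d_i^2 = 1 + 1 + 1 + 1 + 4 + 4 + 4 + 4 = 20 = |G|.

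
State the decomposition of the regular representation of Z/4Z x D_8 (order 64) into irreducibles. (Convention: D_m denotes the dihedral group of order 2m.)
Each irreducible V_i of dimension d_i appears with multiplicity d_i, i.e. rho_reg = (direct sum over all irreducibles V_i) d_i V_i. The irreducible dimensions for Z/4Z x D_8 are 1, 1, 1, 1, 1, 1, 1, 1, 1, 1, 1, 1, 1, 1, 1, 1, 2, 2, 2, 2, 2, 2, 2, 2, 2, 2, 2, 2: 16 irreducibles of dimension 1, each with multiplicity 1; 12 irreducibles of dimension 2, each with multiplicity 2. Total dimension 16*1*1 + 12*2*2 = 64 = |G|.

Proof sketch: General theorem: in the regular representation of a finite group G, each irreducible appears with multiplicity equal to its dimension. Check: dim(rho_reg) = sum d_i^2 = 1 + 1 + 1 + 1 + 1 + 1 + 1 + 1 + 1 + 1 + 1 + 1 + 1 + 1 + 1 + 1 + 4 + 4 + 4 + 4 + 4 + 4 + 4 + 4 + 4 + 4 + 4 + 4 = 64 = |G|.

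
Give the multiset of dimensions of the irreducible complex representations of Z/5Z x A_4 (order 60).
Dimensions: 1, 1, 1, 1, 1, 1, 1, 1, 1, 1, 1, 1, 1, 1, 1, 3, 3, 3, 3, 3

Reasoning: There are 20 irreducibles (= number of conjugacy classes). Their dimensions d_i satisfy sum d_i^2 = |G| = 60: 1 + 1 + 1 + 1 + 1 + 1 + 1 + 1 + 1 + 1 + 1 + 1 + 1 + 1 + 1 + 9 + 9 + 9 + 9 + 9 = 60. (For the product with Z/5Z: each of the 5 1-dim characters of Z/5Z tensors with each irrep of A_4, giving 5 copies of each A_4-dimension.)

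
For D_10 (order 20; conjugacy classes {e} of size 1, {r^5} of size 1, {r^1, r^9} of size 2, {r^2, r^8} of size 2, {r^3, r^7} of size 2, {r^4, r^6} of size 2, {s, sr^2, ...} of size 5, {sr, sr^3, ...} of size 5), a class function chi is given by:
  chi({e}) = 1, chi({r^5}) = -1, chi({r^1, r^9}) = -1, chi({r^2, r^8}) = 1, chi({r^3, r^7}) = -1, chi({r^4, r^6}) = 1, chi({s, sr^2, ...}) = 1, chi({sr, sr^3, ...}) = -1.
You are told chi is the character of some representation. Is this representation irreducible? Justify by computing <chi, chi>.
Irreducible: <chi, chi> = 1.

<chi, chi> = (1/|G|) sum_C |C| * |chi(C)|^2 = (1/20)[1*|1|^2 + 1*|-1|^2 + 2*|-1|^2 + 2*|1|^2 + 2*|-1|^2 + 2*|1|^2 + 5*|1|^2 + 5*|-1|^2]
  = (1/20)[(1) + (1) + (2) + (2) + (2) + (2) + (5) + (5)] = 20/20 = 1.
A character is irreducible iff <chi, chi> = 1, so this representation is irreducible.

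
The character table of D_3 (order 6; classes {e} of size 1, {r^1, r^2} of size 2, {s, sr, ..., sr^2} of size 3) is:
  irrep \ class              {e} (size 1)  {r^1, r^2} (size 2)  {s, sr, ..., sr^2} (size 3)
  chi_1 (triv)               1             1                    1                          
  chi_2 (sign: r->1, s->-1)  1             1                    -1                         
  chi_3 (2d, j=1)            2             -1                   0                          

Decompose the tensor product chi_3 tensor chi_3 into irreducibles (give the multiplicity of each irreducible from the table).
chi_3 tensor chi_3 = chi_1 + chi_2 + chi_3 (all other irreducibles have multiplicity 0).

Working: The character of a tensor product is the pointwise product (chi_3 * chi_3)(C) = chi_3(C) * chi_3(C):
  {e}: (2)*(2), {r^1, r^2}: (-1)*(-1), {s, sr, ..., sr^2}: (0)*(0)
so (chi_3 * chi_3) takes values
  {e} -> 4, {r^1, r^2} -> 1, {s, sr, ..., sr^2} -> 0.
Now take the inner product of this character with each irreducible chi from the table, <chi_3*chi_3, chi> = (1/6) sum_C |C| (chi_3*chi_3)(C) conj(chi(C)):
  <chi_3*chi_3, chi_1> = (1/6)[1*(4)*conj(1) + 2*(1)*conj(1) + 3*(0)*conj(1)]
      = (1/6)[(4) + (2) + (0)] = 6/6 = 1
  <chi_3*chi_3, chi_2> = (1/6)[1*(4)*conj(1) + 2*(1)*conj(1) + 3*(0)*conj(-1)]
      = (1/6)[(4) + (2) + (0)] = 6/6 = 1
  <chi_3*chi_3, chi_3> = (1/6)[1*(4)*conj(2) + 2*(1)*conj(-1) + 3*(0)*conj(0)]
      = (1/6)[(8) + (-2) + (0)] = 6/6 = 1
Hence the multiplicities are chi_1: 1, chi_2: 1, chi_3: 1. Dimension check: dim(chi_3)*dim(chi_3) = 2*2 = 4 and sum (mult * dim) = 1*1 + 1*1 + 1*2 = 4.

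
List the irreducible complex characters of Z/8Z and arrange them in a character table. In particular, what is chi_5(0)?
Character table of Z/8Z (irreps indexed chi_0,...,chi_7 with chi_k(m) = zeta_8^(k*m), zeta_8 = exp(2*pi*i/8)):
  irrep \ class  {0} (size 1)  {1} (size 1)    {2} (size 1)  {3} (size 1)    {4} (size 1)  {5} (size 1)    {6} (size 1)  {7} (size 1)  
  chi_0          1             1               1             1               1             1               1             1             
  chi_1          1             exp(I*pi/4)     I             exp(3*I*pi/4)   -1            exp(-3*I*pi/4)  -I            exp(-I*pi/4)  
  chi_2          1             I               -1            -I              1             I               -1            -I            
  chi_3          1             exp(3*I*pi/4)   -I            exp(I*pi/4)     -1            exp(-I*pi/4)    I             exp(-3*I*pi/4)
  chi_4          1             -1              1             -1              1             -1              1             -1            
  chi_5          1             exp(-3*I*pi/4)  I             exp(-I*pi/4)    -1            exp(I*pi/4)     -I            exp(3*I*pi/4) 
  chi_6          1             -I              -1            I               1             -I              -1            I             
  chi_7          1             exp(-I*pi/4)    -I            exp(-3*I*pi/4)  -1            exp(3*I*pi/4)   I             exp(I*pi/4)   

Spot check: chi_5(0) = zeta_8^(5*0) = zeta_8^0 = 1.

Z/8Z is abelian, so all 8 irreducible complex representations are 1-dimensional. They are given by chi_k(m) = zeta_8^(k*m) for k = 0,...,7. Row orthogonality: sum_m chi_k(m) conj(chi_l(m)) = 8 * [k = l].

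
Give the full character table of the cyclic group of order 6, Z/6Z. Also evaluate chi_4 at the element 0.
Character table of Z/6Z (irreps indexed chi_0,...,chi_5 with chi_k(m) = zeta_6^(k*m), zeta_6 = exp(2*pi*i/6)):
  irrep \ class  {0} (size 1)  {1} (size 1)    {2} (size 1)    {3} (size 1)  {4} (size 1)    {5} (size 1)  
  chi_0          1             1               1               1             1               1             
  chi_1          1             exp(I*pi/3)     exp(2*I*pi/3)   -1            exp(-2*I*pi/3)  exp(-I*pi/3)  
  chi_2          1             exp(2*I*pi/3)   exp(-2*I*pi/3)  1             exp(2*I*pi/3)   exp(-2*I*pi/3)
  chi_3          1             -1              1               -1            1               -1            
  chi_4          1             exp(-2*I*pi/3)  exp(2*I*pi/3)   1             exp(-2*I*pi/3)  exp(2*I*pi/3) 
  chi_5          1             exp(-I*pi/3)    exp(-2*I*pi/3)  -1            exp(2*I*pi/3)   exp(I*pi/3)   

Spot check: chi_4(0) = zeta_6^(4*0) = zeta_6^0 = 1.

Reasoning: Z/6Z is abelian, so all 6 irreducible complex representations are 1-dimensional. They are given by chi_k(m) = zeta_6^(k*m) for k = 0,...,5. Row orthogonality: sum_m chi_k(m) conj(chi_l(m)) = 6 * [k = l].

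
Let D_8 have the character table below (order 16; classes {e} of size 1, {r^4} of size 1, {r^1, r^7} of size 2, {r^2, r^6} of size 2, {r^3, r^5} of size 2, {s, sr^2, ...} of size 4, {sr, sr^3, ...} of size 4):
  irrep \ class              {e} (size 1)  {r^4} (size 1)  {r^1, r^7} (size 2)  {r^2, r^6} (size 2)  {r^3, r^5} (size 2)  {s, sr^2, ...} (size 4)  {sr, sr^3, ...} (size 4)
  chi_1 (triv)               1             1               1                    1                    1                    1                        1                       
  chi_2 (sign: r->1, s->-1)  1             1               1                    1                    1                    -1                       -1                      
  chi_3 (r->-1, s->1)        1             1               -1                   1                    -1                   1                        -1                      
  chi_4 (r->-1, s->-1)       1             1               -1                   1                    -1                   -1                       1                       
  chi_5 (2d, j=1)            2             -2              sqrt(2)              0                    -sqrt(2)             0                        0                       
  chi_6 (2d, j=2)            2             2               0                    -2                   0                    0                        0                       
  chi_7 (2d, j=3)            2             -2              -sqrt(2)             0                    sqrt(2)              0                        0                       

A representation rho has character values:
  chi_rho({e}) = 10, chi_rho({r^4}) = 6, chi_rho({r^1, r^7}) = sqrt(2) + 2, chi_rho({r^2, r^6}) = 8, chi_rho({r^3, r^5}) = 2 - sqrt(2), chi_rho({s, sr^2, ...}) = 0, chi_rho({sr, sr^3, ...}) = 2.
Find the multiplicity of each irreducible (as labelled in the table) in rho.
Multiplicities: chi_1: 3, chi_2: 2, chi_3: 1, chi_4: 2, chi_5: 1, chi_6: 0, chi_7: 0.

Explanation: Use <chi_rho, chi> = (1/|G|) sum_C |C| * chi_rho(C) * conj(chi(C)) with |G| = 16 for each irreducible chi in the table:
  <chi_rho, chi_1> = (1/16)[1*(10)*conj(1) + 1*(6)*conj(1) + 2*(sqrt(2) + 2)*conj(1) + 2*(8)*conj(1) + 2*(2 - sqrt(2))*conj(1) + 4*(0)*conj(1) + 4*(2)*conj(1)]
      = (1/16)[(10) + (6) + (2*sqrt(2) + 4) + (16) + (4 - 2*sqrt(2)) + (0) + (8)] = 48/16 = 3
  <chi_rho, chi_2> = (1/16)[1*(10)*conj(1) + 1*(6)*conj(1) + 2*(sqrt(2) + 2)*conj(1) + 2*(8)*conj(1) + 2*(2 - sqrt(2))*conj(1) + 4*(0)*conj(-1) + 4*(2)*conj(-1)]
      = (1/16)[(10) + (6) + (2*sqrt(2) + 4) + (16) + (4 - 2*sqrt(2)) + (0) + (-8)] = 32/16 = 2
  <chi_rho, chi_3> = (1/16)[1*(10)*conj(1) + 1*(6)*conj(1) + 2*(sqrt(2) + 2)*conj(-1) + 2*(8)*conj(1) + 2*(2 - sqrt(2))*conj(-1) + 4*(0)*conj(1) + 4*(2)*conj(-1)]
      = (1/16)[(10) + (6) + (-4 - 2*sqrt(2)) + (16) + (-4 + 2*sqrt(2)) + (0) + (-8)] = 16/16 = 1
  <chi_rho, chi_4> = (1/16)[1*(10)*conj(1) + 1*(6)*conj(1) + 2*(sqrt(2) + 2)*conj(-1) + 2*(8)*conj(1) + 2*(2 - sqrt(2))*conj(-1) + 4*(0)*conj(-1) + 4*(2)*conj(1)]
      = (1/16)[(10) + (6) + (-4 - 2*sqrt(2)) + (16) + (-4 + 2*sqrt(2)) + (0) + (8)] = 32/16 = 2
  <chi_rho, chi_5> = (1/16)[1*(10)*conj(2) + 1*(6)*conj(-2) + 2*(sqrt(2) + 2)*conj(sqrt(2)) + 2*(8)*conj(0) + 2*(2 - sqrt(2))*conj(-sqrt(2)) + 4*(0)*conj(0) + 4*(2)*conj(0)]
      = (1/16)[(20) + (-12) + (4 + 4*sqrt(2)) + (0) + (4 - 4*sqrt(2)) + (0) + (0)] = 16/16 = 1
  <chi_rho, chi_6> = (1/16)[1*(10)*conj(2) + 1*(6)*conj(2) + 2*(sqrt(2) + 2)*conj(0) + 2*(8)*conj(-2) + 2*(2 - sqrt(2))*conj(0) + 4*(0)*conj(0) + 4*(2)*conj(0)]
      = (1/16)[(20) + (12) + (0) + (-32) + (0) + (0) + (0)] = 0/16 = 0
  <chi_rho, chi_7> = (1/16)[1*(10)*conj(2) + 1*(6)*conj(-2) + 2*(sqrt(2) + 2)*conj(-sqrt(2)) + 2*(8)*conj(0) + 2*(2 - sqrt(2))*conj(sqrt(2)) + 4*(0)*conj(0) + 4*(2)*conj(0)]
      = (1/16)[(20) + (-12) + (-4*sqrt(2) - 4) + (0) + (-4 + 4*sqrt(2)) + (0) + (0)] = 0/16 = 0
Dimension check: dim(rho) = sum (mult * dim) = 3*1 + 2*1 + 1*1 + 2*1 + 1*2 + 0*2 + 0*2 = 10 = chi_rho(e) = 10.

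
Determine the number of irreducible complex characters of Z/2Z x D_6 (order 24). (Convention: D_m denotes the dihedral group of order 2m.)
12

Why: The number of irreducible complex representations of a finite group equals its number of conjugacy classes. For a direct product, #classes(G x H) = #classes(G) * #classes(H). Z/2Z has 2 classes (abelian), D_6 has 6 classes, so 2 * 6 = 12, so Z/2Z x D_6 (order 24) has exactly 12 irreducible complex representations.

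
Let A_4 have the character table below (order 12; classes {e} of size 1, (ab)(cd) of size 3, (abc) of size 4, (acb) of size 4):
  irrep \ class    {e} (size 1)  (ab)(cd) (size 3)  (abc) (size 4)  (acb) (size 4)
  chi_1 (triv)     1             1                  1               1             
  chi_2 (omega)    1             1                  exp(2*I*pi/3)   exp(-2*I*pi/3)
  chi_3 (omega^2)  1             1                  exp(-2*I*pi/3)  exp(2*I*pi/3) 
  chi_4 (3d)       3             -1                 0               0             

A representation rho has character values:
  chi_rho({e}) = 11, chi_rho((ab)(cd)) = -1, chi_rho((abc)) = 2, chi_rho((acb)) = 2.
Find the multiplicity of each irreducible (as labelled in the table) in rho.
Multiplicities: chi_1: 2, chi_2: 0, chi_3: 0, chi_4: 3.

Why: Use <chi_rho, chi> = (1/|G|) sum_C |C| * chi_rho(C) * conj(chi(C)) with |G| = 12 for each irreducible chi in the table:
  <chi_rho, chi_1> = (1/12)[1*(11)*conj(1) + 3*(-1)*conj(1) + 4*(2)*conj(1) + 4*(2)*conj(1)]
      = (1/12)[(11) + (-3) + (8) + (8)] = 24/12 = 2
  <chi_rho, chi_2> = (1/12)[1*(11)*conj(1) + 3*(-1)*conj(1) + 4*(2)*conj(exp(2*I*pi/3)) + 4*(2)*conj(exp(-2*I*pi/3))]
      = (1/12)[(11) + (-3) + (8*exp(-2*I*pi/3)) + (8*exp(2*I*pi/3))] = 0/12 = 0
  <chi_rho, chi_3> = (1/12)[1*(11)*conj(1) + 3*(-1)*conj(1) + 4*(2)*conj(exp(-2*I*pi/3)) + 4*(2)*conj(exp(2*I*pi/3))]
      = (1/12)[(11) + (-3) + (8*exp(2*I*pi/3)) + (8*exp(-2*I*pi/3))] = 0/12 = 0
  <chi_rho, chi_4> = (1/12)[1*(11)*conj(3) + 3*(-1)*conj(-1) + 4*(2)*conj(0) + 4*(2)*conj(0)]
      = (1/12)[(33) + (3) + (0) + (0)] = 36/12 = 3
(Exp terms are combined using exp(i*s)*conj(exp(i*t)) = exp(i*(s-t)), and sums of them are collapsed using the identity that for every m > 1 the m distinct m-th roots of unity sum to 0, e.g. 1 + exp(2*I*pi/3) + exp(-2*I*pi/3) = 0.)
Dimension check: dim(rho) = sum (mult * dim) = 2*1 + 0*1 + 0*1 + 3*3 = 11 = chi_rho(e) = 11.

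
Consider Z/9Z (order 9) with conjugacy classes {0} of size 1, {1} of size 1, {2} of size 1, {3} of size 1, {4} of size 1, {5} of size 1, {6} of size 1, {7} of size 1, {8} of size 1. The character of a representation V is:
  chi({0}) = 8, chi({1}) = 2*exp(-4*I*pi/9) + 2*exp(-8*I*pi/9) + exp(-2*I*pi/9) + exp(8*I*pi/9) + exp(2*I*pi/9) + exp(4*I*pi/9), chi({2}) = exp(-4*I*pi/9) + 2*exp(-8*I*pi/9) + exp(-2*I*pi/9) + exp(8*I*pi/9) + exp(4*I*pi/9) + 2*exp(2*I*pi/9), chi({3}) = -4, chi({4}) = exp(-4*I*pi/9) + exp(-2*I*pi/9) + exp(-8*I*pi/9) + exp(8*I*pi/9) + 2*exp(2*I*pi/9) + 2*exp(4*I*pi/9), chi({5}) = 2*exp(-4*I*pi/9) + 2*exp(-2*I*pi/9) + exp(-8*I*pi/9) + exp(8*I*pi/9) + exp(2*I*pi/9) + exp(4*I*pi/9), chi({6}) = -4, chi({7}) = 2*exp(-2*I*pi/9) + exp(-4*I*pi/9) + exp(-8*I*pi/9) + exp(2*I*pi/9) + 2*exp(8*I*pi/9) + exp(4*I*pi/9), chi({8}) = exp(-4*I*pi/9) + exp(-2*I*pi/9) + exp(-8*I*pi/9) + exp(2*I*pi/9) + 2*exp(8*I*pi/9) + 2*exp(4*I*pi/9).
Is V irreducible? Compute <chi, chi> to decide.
Not irreducible (reducible): <chi, chi> = 12 > 1.

Explanation: <chi, chi> = (1/|G|) sum_C |C| * |chi(C)|^2 = (1/9)[1*|8|^2 + 1*|2*exp(-4*I*pi/9) + 2*exp(-8*I*pi/9) + exp(-2*I*pi/9) + exp(8*I*pi/9) + exp(2*I*pi/9) + exp(4*I*pi/9)|^2 + 1*|exp(-4*I*pi/9) + 2*exp(-8*I*pi/9) + exp(-2*I*pi/9) + exp(8*I*pi/9) + exp(4*I*pi/9) + 2*exp(2*I*pi/9)|^2 + 1*|-4|^2 + 1*|exp(-4*I*pi/9) + exp(-2*I*pi/9) + exp(-8*I*pi/9) + exp(8*I*pi/9) + 2*exp(2*I*pi/9) + 2*exp(4*I*pi/9)|^2 + 1*|2*exp(-4*I*pi/9) + 2*exp(-2*I*pi/9) + exp(-8*I*pi/9) + exp(8*I*pi/9) + exp(2*I*pi/9) + exp(4*I*pi/9)|^2 + 1*|-4|^2 + 1*|2*exp(-2*I*pi/9) + exp(-4*I*pi/9) + exp(-8*I*pi/9) + exp(2*I*pi/9) + 2*exp(8*I*pi/9) + exp(4*I*pi/9)|^2 + 1*|exp(-4*I*pi/9) + exp(-2*I*pi/9) + exp(-8*I*pi/9) + exp(2*I*pi/9) + 2*exp(8*I*pi/9) + 2*exp(4*I*pi/9)|^2]
  = (1/9)[(64) + (12 + 10*exp(-2*I*pi/3) + 6*exp(-4*I*pi/9) + 5*exp(-2*I*pi/9) + 5*exp(-8*I*pi/9) + 5*exp(8*I*pi/9) + 5*exp(2*I*pi/9) + 6*exp(4*I*pi/9) + 10*exp(2*I*pi/3)) + (12 + 10*exp(-2*I*pi/3) + 5*exp(-4*I*pi/9) + 5*exp(-2*I*pi/9) + 6*exp(-8*I*pi/9) + 6*exp(8*I*pi/9) + 5*exp(2*I*pi/9) + 5*exp(4*I*pi/9) + 10*exp(2*I*pi/3)) + (16) + (12 + 10*exp(-2*I*pi/3) + 5*exp(-4*I*pi/9) + 6*exp(-2*I*pi/9) + 5*exp(-8*I*pi/9) + 5*exp(8*I*pi/9) + 6*exp(2*I*pi/9) + 5*exp(4*I*pi/9) + 10*exp(2*I*pi/3)) + (12 + 10*exp(-2*I*pi/3) + 5*exp(-4*I*pi/9) + 6*exp(-2*I*pi/9) + 5*exp(-8*I*pi/9) + 5*exp(8*I*pi/9) + 6*exp(2*I*pi/9) + 5*exp(4*I*pi/9) + 10*exp(2*I*pi/3)) + (16) + (12 + 10*exp(-2*I*pi/3) + 5*exp(-4*I*pi/9) + 5*exp(-2*I*pi/9) + 6*exp(-8*I*pi/9) + 6*exp(8*I*pi/9) + 5*exp(2*I*pi/9) + 5*exp(4*I*pi/9) + 10*exp(2*I*pi/3)) + (12 + 10*exp(-2*I*pi/3) + 6*exp(-4*I*pi/9) + 5*exp(-2*I*pi/9) + 5*exp(-8*I*pi/9) + 5*exp(8*I*pi/9) + 5*exp(2*I*pi/9) + 6*exp(4*I*pi/9) + 10*exp(2*I*pi/3))] = 108/9 = 12.
(Exp terms are combined using exp(i*s)*conj(exp(i*t)) = exp(i*(s-t)), and sums of them are collapsed using the identity that for every m > 1 the m distinct m-th roots of unity sum to 0, e.g. 1 + exp(2*I*pi/3) + exp(-2*I*pi/3) = 0.)
A character is irreducible iff <chi, chi> = 1, so this representation is reducible.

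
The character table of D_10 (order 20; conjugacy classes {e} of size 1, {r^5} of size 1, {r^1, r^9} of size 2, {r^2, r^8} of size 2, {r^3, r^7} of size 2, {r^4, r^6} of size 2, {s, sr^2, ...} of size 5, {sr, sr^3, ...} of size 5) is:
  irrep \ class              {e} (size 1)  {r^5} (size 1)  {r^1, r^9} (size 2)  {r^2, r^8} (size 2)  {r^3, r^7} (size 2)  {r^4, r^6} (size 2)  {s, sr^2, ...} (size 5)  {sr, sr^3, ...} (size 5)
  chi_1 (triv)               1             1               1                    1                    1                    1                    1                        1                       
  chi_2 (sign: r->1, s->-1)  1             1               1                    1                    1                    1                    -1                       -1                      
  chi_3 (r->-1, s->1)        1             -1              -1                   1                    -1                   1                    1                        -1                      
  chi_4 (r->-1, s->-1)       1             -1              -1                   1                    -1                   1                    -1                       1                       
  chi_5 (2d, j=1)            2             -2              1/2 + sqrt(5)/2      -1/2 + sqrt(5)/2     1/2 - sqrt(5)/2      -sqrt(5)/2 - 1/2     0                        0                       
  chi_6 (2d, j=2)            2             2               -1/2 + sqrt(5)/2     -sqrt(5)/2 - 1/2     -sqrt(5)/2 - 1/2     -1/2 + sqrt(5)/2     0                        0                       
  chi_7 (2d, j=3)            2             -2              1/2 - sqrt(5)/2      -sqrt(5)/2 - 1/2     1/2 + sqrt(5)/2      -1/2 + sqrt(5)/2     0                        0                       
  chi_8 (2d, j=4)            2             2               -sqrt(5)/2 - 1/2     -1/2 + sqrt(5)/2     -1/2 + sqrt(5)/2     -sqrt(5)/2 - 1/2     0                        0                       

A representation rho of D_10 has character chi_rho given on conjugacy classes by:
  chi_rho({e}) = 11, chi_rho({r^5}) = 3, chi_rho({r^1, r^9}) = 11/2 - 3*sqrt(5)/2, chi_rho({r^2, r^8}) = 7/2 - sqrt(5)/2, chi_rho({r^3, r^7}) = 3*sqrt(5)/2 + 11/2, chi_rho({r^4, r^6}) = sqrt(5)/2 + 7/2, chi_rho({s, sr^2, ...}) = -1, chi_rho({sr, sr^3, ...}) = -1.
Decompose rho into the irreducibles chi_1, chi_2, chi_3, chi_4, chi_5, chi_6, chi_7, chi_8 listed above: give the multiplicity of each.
Multiplicities: chi_1: 2, chi_2: 3, chi_3: 0, chi_4: 0, chi_5: 0, chi_6: 0, chi_7: 2, chi_8: 1.

Reasoning: Use <chi_rho, chi> = (1/|G|) sum_C |C| * chi_rho(C) * conj(chi(C)) with |G| = 20 for each irreducible chi in the table:
  <chi_rho, chi_1> = (1/20)[1*(11)*conj(1) + 1*(3)*conj(1) + 2*(11/2 - 3*sqrt(5)/2)*conj(1) + 2*(7/2 - sqrt(5)/2)*conj(1) + 2*(3*sqrt(5)/2 + 11/2)*conj(1) + 2*(sqrt(5)/2 + 7/2)*conj(1) + 5*(-1)*conj(1) + 5*(-1)*conj(1)]
      = (1/20)[(11) + (3) + (11 - 3*sqrt(5)) + (7 - sqrt(5)) + (3*sqrt(5) + 11) + (sqrt(5) + 7) + (-5) + (-5)] = 40/20 = 2
  <chi_rho, chi_2> = (1/20)[1*(11)*conj(1) + 1*(3)*conj(1) + 2*(11/2 - 3*sqrt(5)/2)*conj(1) + 2*(7/2 - sqrt(5)/2)*conj(1) + 2*(3*sqrt(5)/2 + 11/2)*conj(1) + 2*(sqrt(5)/2 + 7/2)*conj(1) + 5*(-1)*conj(-1) + 5*(-1)*conj(-1)]
      = (1/20)[(11) + (3) + (11 - 3*sqrt(5)) + (7 - sqrt(5)) + (3*sqrt(5) + 11) + (sqrt(5) + 7) + (5) + (5)] = 60/20 = 3
  <chi_rho, chi_3> = (1/20)[1*(11)*conj(1) + 1*(3)*conj(-1) + 2*(11/2 - 3*sqrt(5)/2)*conj(-1) + 2*(7/2 - sqrt(5)/2)*conj(1) + 2*(3*sqrt(5)/2 + 11/2)*conj(-1) + 2*(sqrt(5)/2 + 7/2)*conj(1) + 5*(-1)*conj(1) + 5*(-1)*conj(-1)]
      = (1/20)[(11) + (-3) + (-11 + 3*sqrt(5)) + (7 - sqrt(5)) + (-11 - 3*sqrt(5)) + (sqrt(5) + 7) + (-5) + (5)] = 0/20 = 0
  <chi_rho, chi_4> = (1/20)[1*(11)*conj(1) + 1*(3)*conj(-1) + 2*(11/2 - 3*sqrt(5)/2)*conj(-1) + 2*(7/2 - sqrt(5)/2)*conj(1) + 2*(3*sqrt(5)/2 + 11/2)*conj(-1) + 2*(sqrt(5)/2 + 7/2)*conj(1) + 5*(-1)*conj(-1) + 5*(-1)*conj(1)]
      = (1/20)[(11) + (-3) + (-11 + 3*sqrt(5)) + (7 - sqrt(5)) + (-11 - 3*sqrt(5)) + (sqrt(5) + 7) + (5) + (-5)] = 0/20 = 0
  <chi_rho, chi_5> = (1/20)[1*(11)*conj(2) + 1*(3)*conj(-2) + 2*(11/2 - 3*sqrt(5)/2)*conj(1/2 + sqrt(5)/2) + 2*(7/2 - sqrt(5)/2)*conj(-1/2 + sqrt(5)/2) + 2*(3*sqrt(5)/2 + 11/2)*conj(1/2 - sqrt(5)/2) + 2*(sqrt(5)/2 + 7/2)*conj(-sqrt(5)/2 - 1/2) + 5*(-1)*conj(0) + 5*(-1)*conj(0)]
      = (1/20)[(22) + (-6) + (-2 + 4*sqrt(5)) + (-6 + 4*sqrt(5)) + (-4*sqrt(5) - 2) + (-4*sqrt(5) - 6) + (0) + (0)] = 0/20 = 0
  <chi_rho, chi_6> = (1/20)[1*(11)*conj(2) + 1*(3)*conj(2) + 2*(11/2 - 3*sqrt(5)/2)*conj(-1/2 + sqrt(5)/2) + 2*(7/2 - sqrt(5)/2)*conj(-sqrt(5)/2 - 1/2) + 2*(3*sqrt(5)/2 + 11/2)*conj(-sqrt(5)/2 - 1/2) + 2*(sqrt(5)/2 + 7/2)*conj(-1/2 + sqrt(5)/2) + 5*(-1)*conj(0) + 5*(-1)*conj(0)]
      = (1/20)[(22) + (6) + (-13 + 7*sqrt(5)) + (-3*sqrt(5) - 1) + (-7*sqrt(5) - 13) + (-1 + 3*sqrt(5)) + (0) + (0)] = 0/20 = 0
  <chi_rho, chi_7> = (1/20)[1*(11)*conj(2) + 1*(3)*conj(-2) + 2*(11/2 - 3*sqrt(5)/2)*conj(1/2 - sqrt(5)/2) + 2*(7/2 - sqrt(5)/2)*conj(-sqrt(5)/2 - 1/2) + 2*(3*sqrt(5)/2 + 11/2)*conj(1/2 + sqrt(5)/2) + 2*(sqrt(5)/2 + 7/2)*conj(-1/2 + sqrt(5)/2) + 5*(-1)*conj(0) + 5*(-1)*conj(0)]
      = (1/20)[(22) + (-6) + (13 - 7*sqrt(5)) + (-3*sqrt(5) - 1) + (13 + 7*sqrt(5)) + (-1 + 3*sqrt(5)) + (0) + (0)] = 40/20 = 2
  <chi_rho, chi_8> = (1/20)[1*(11)*conj(2) + 1*(3)*conj(2) + 2*(11/2 - 3*sqrt(5)/2)*conj(-sqrt(5)/2 - 1/2) + 2*(7/2 - sqrt(5)/2)*conj(-1/2 + sqrt(5)/2) + 2*(3*sqrt(5)/2 + 11/2)*conj(-1/2 + sqrt(5)/2) + 2*(sqrt(5)/2 + 7/2)*conj(-sqrt(5)/2 - 1/2) + 5*(-1)*conj(0) + 5*(-1)*conj(0)]
      = (1/20)[(22) + (6) + (2 - 4*sqrt(5)) + (-6 + 4*sqrt(5)) + (2 + 4*sqrt(5)) + (-4*sqrt(5) - 6) + (0) + (0)] = 20/20 = 1
Dimension check: dim(rho) = sum (mult * dim) = 2*1 + 3*1 + 0*1 + 0*1 + 0*2 + 0*2 + 2*2 + 1*2 = 11 = chi_rho(e) = 11.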